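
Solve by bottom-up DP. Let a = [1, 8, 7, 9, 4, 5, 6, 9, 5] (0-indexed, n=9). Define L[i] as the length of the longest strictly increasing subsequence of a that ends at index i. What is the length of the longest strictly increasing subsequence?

5

   i    0    1    2    3    4    5    6    7    8
a[i]    1    8    7    9    4    5    6    9    5
L[i]    1    2    2    3    2    3    4    5    3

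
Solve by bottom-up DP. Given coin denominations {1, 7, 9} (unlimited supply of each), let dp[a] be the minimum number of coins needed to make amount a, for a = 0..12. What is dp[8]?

2

 a  0  1  2  3  4  5  6  7  8  9 10 11 12
dp  0  1  2  3  4  5  6  1  2  1  2  3  4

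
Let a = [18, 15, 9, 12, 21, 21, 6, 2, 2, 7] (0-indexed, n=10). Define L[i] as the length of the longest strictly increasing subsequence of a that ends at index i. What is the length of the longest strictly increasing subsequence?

   i    0    1    2    3    4    5    6    7    8    9
a[i]   18   15    9   12   21   21    6    2    2    7
L[i]    1    1    1    2    3    3    1    1    1    2

3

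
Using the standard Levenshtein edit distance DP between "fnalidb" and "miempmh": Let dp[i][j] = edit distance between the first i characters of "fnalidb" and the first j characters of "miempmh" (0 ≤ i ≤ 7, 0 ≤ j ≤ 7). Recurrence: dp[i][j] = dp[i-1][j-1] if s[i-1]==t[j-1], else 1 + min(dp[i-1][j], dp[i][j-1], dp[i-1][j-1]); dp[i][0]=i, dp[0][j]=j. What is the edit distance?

   ''  m  i  e  m  p  m  h
''  0  1  2  3  4  5  6  7
 f  1  1  2  3  4  5  6  7
 n  2  2  2  3  4  5  6  7
 a  3  3  3  3  4  5  6  7
 l  4  4  4  4  4  5  6  7
 i  5  5  4  5  5  5  6  7
 d  6  6  5  5  6  6  6  7
 b  7  7  6  6  6  7  7  7

7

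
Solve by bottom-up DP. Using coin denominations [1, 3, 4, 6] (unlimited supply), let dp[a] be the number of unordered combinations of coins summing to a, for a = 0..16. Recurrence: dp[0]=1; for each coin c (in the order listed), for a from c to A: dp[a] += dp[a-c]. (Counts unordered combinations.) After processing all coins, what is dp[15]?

after  coin     0     1     2     3     4     5     6     7     8     9    10    11    12    13    14    15    16
          1     1     1     1     1     1     1     1     1     1     1     1     1     1     1     1     1     1
          3     1     1     1     2     2     2     3     3     3     4     4     4     5     5     5     6     6
          4     1     1     1     2     3     3     4     5     6     7     8     9    11    12    13    15    17
          6     1     1     1     2     3     3     5     6     7     9    11    12    16    18    20    24    28

24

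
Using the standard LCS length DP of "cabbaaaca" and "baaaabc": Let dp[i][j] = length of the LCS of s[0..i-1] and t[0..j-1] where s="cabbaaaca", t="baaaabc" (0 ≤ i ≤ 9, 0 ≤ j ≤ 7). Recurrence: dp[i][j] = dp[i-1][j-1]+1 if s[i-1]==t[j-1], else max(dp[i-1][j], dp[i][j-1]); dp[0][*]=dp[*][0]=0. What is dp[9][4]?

   ''  b  a  a  a  a  b  c
''  0  0  0  0  0  0  0  0
 c  0  0  0  0  0  0  0  1
 a  0  0  1  1  1  1  1  1
 b  0  1  1  1  1  1  2  2
 b  0  1  1  1  1  1  2  2
 a  0  1  2  2  2  2  2  2
 a  0  1  2  3  3  3  3  3
 a  0  1  2  3  4  4  4  4
 c  0  1  2  3  4  4  4  5
 a  0  1  2  3  4  5  5  5

4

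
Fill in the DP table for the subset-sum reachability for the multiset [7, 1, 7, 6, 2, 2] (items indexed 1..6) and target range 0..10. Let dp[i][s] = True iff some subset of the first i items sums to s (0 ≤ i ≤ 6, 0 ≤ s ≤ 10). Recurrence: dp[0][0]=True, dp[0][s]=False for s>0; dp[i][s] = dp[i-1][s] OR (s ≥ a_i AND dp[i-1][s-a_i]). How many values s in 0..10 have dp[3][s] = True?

4

i\s   0   1   2   3   4   5   6   7   8   9  10
  0   T   F   F   F   F   F   F   F   F   F   F
  1   T   F   F   F   F   F   F   T   F   F   F
  2   T   T   F   F   F   F   F   T   T   F   F
  3   T   T   F   F   F   F   F   T   T   F   F
  4   T   T   F   F   F   F   T   T   T   F   F
  5   T   T   T   T   F   F   T   T   T   T   T
  6   T   T   T   T   T   T   T   T   T   T   T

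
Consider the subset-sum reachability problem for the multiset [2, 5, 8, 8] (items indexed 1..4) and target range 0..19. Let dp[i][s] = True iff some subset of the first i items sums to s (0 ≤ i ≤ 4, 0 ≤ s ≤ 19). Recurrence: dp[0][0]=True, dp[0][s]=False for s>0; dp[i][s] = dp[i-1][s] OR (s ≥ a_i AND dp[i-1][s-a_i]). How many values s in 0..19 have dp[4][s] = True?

10

i\s   0   1   2   3   4   5   6   7   8   9  10  11  12  13  14  15  16  17  18  19
  0   T   F   F   F   F   F   F   F   F   F   F   F   F   F   F   F   F   F   F   F
  1   T   F   T   F   F   F   F   F   F   F   F   F   F   F   F   F   F   F   F   F
  2   T   F   T   F   F   T   F   T   F   F   F   F   F   F   F   F   F   F   F   F
  3   T   F   T   F   F   T   F   T   T   F   T   F   F   T   F   T   F   F   F   F
  4   T   F   T   F   F   T   F   T   T   F   T   F   F   T   F   T   T   F   T   F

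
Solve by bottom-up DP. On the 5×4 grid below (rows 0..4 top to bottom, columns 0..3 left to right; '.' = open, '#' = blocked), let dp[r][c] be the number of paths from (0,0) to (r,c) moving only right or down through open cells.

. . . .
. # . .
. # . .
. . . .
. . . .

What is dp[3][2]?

2

r\c   0   1   2   3
  0   1   1   1   1
  1   1   0   1   2
  2   1   0   1   3
  3   1   1   2   5
  4   1   2   4   9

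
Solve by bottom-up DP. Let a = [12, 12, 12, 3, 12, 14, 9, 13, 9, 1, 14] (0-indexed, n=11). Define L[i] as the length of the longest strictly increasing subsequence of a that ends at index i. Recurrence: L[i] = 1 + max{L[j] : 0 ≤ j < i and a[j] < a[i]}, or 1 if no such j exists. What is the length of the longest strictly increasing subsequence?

4

   i    0    1    2    3    4    5    6    7    8    9   10
a[i]   12   12   12    3   12   14    9   13    9    1   14
L[i]    1    1    1    1    2    3    2    3    2    1    4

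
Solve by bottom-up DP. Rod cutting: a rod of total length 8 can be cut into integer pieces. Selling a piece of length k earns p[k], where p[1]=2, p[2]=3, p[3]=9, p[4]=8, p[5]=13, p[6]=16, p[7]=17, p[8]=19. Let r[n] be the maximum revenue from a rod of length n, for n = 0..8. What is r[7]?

20

   n    0    1    2    3    4    5    6    7    8
r[n]    0    2    4    9   11   13   18   20   22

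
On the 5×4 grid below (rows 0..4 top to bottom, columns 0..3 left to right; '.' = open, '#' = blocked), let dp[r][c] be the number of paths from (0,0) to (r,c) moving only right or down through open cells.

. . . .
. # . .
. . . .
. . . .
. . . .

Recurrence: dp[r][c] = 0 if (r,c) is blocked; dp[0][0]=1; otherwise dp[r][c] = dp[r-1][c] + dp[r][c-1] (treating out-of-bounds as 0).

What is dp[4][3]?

r\c   0   1   2   3
  0   1   1   1   1
  1   1   0   1   2
  2   1   1   2   4
  3   1   2   4   8
  4   1   3   7  15

15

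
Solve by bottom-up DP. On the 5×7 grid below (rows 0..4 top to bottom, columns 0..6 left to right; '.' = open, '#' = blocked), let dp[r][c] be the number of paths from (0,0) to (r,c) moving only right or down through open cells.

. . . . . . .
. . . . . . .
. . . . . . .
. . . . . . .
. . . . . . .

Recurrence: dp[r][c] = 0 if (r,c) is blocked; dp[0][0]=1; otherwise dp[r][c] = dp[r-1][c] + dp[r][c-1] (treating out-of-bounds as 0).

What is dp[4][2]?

15

r\c   0   1   2   3   4   5   6
  0   1   1   1   1   1   1   1
  1   1   2   3   4   5   6   7
  2   1   3   6  10  15  21  28
  3   1   4  10  20  35  56  84
  4   1   5  15  35  70 126 210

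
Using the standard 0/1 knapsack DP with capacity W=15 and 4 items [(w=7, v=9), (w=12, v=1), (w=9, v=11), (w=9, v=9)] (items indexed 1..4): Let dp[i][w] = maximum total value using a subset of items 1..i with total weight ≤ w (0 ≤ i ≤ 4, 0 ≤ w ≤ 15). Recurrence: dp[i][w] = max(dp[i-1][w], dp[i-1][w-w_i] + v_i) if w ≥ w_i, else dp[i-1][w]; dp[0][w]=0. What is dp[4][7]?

i\w   0   1   2   3   4   5   6   7   8   9  10  11  12  13  14  15
  0   0   0   0   0   0   0   0   0   0   0   0   0   0   0   0   0
  1   0   0   0   0   0   0   0   9   9   9   9   9   9   9   9   9
  2   0   0   0   0   0   0   0   9   9   9   9   9   9   9   9   9
  3   0   0   0   0   0   0   0   9   9  11  11  11  11  11  11  11
  4   0   0   0   0   0   0   0   9   9  11  11  11  11  11  11  11

9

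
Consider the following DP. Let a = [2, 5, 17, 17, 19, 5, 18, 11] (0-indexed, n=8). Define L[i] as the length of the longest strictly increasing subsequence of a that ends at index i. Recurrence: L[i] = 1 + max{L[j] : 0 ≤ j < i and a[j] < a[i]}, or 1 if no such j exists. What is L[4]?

4

   i    0    1    2    3    4    5    6    7
a[i]    2    5   17   17   19    5   18   11
L[i]    1    2    3    3    4    2    4    3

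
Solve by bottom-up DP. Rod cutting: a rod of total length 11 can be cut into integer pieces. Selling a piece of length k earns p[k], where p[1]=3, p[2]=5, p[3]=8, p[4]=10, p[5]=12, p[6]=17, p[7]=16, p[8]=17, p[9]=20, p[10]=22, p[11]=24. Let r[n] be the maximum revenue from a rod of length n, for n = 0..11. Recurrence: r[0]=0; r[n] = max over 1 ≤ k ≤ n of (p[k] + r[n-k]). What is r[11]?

33

   n    0    1    2    3    4    5    6    7    8    9   10   11
r[n]    0    3    6    9   12   15   18   21   24   27   30   33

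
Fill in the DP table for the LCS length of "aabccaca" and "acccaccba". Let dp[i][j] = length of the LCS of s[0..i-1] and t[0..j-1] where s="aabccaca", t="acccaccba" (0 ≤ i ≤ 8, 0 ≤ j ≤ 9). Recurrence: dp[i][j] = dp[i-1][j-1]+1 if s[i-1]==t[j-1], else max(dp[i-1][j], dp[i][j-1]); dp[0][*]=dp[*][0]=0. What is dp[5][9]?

4

   ''  a  c  c  c  a  c  c  b  a
''  0  0  0  0  0  0  0  0  0  0
 a  0  1  1  1  1  1  1  1  1  1
 a  0  1  1  1  1  2  2  2  2  2
 b  0  1  1  1  1  2  2  2  3  3
 c  0  1  2  2  2  2  3  3  3  3
 c  0  1  2  3  3  3  3  4  4  4
 a  0  1  2  3  3  4  4  4  4  5
 c  0  1  2  3  4  4  5  5  5  5
 a  0  1  2  3  4  5  5  5  5  6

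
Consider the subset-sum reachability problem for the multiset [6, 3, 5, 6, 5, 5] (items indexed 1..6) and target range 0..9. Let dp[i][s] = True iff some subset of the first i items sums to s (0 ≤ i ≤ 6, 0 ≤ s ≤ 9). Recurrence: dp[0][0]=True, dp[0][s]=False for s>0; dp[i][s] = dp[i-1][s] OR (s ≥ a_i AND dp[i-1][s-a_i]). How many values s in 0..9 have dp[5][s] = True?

i\s   0   1   2   3   4   5   6   7   8   9
  0   T   F   F   F   F   F   F   F   F   F
  1   T   F   F   F   F   F   T   F   F   F
  2   T   F   F   T   F   F   T   F   F   T
  3   T   F   F   T   F   T   T   F   T   T
  4   T   F   F   T   F   T   T   F   T   T
  5   T   F   F   T   F   T   T   F   T   T
  6   T   F   F   T   F   T   T   F   T   T

6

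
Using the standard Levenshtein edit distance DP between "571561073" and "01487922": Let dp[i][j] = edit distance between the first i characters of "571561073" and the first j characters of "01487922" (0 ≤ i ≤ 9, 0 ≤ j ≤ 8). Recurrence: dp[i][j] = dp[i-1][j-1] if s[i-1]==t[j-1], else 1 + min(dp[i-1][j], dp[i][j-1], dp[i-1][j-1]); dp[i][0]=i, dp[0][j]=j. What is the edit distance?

   ''  0  1  4  8  7  9  2  2
''  0  1  2  3  4  5  6  7  8
 5  1  1  2  3  4  5  6  7  8
 7  2  2  2  3  4  4  5  6  7
 1  3  3  2  3  4  5  5  6  7
 5  4  4  3  3  4  5  6  6  7
 6  5  5  4  4  4  5  6  7  7
 1  6  6  5  5  5  5  6  7  8
 0  7  6  6  6  6  6  6  7  8
 7  8  7  7  7  7  6  7  7  8
 3  9  8  8  8  8  7  7  8  8

8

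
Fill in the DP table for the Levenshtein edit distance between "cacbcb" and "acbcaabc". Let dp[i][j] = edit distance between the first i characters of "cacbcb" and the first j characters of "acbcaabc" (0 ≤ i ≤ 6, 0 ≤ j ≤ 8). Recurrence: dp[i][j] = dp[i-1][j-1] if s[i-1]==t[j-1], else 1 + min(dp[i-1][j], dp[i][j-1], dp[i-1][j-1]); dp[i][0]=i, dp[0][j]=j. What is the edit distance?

4

   ''  a  c  b  c  a  a  b  c
''  0  1  2  3  4  5  6  7  8
 c  1  1  1  2  3  4  5  6  7
 a  2  1  2  2  3  3  4  5  6
 c  3  2  1  2  2  3  4  5  5
 b  4  3  2  1  2  3  4  4  5
 c  5  4  3  2  1  2  3  4  4
 b  6  5  4  3  2  2  3  3  4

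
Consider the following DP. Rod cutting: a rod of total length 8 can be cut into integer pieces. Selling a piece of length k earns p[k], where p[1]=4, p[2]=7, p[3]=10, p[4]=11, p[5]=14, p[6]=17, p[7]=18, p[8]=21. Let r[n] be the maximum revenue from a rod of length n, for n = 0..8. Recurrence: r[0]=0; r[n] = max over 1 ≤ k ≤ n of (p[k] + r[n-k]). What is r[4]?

16

   n    0    1    2    3    4    5    6    7    8
r[n]    0    4    8   12   16   20   24   28   32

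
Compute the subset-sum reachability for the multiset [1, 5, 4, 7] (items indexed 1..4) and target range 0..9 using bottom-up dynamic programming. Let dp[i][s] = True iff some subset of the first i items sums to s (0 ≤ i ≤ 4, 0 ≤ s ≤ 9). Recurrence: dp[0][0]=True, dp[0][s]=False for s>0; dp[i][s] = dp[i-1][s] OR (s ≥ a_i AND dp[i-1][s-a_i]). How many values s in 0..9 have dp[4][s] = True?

8

i\s   0   1   2   3   4   5   6   7   8   9
  0   T   F   F   F   F   F   F   F   F   F
  1   T   T   F   F   F   F   F   F   F   F
  2   T   T   F   F   F   T   T   F   F   F
  3   T   T   F   F   T   T   T   F   F   T
  4   T   T   F   F   T   T   T   T   T   T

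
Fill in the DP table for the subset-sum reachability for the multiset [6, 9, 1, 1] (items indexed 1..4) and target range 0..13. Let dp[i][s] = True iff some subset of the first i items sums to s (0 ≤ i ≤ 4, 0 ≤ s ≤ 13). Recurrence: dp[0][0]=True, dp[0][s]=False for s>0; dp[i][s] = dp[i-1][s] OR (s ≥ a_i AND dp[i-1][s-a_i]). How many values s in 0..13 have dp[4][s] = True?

9

i\s   0   1   2   3   4   5   6   7   8   9  10  11  12  13
  0   T   F   F   F   F   F   F   F   F   F   F   F   F   F
  1   T   F   F   F   F   F   T   F   F   F   F   F   F   F
  2   T   F   F   F   F   F   T   F   F   T   F   F   F   F
  3   T   T   F   F   F   F   T   T   F   T   T   F   F   F
  4   T   T   T   F   F   F   T   T   T   T   T   T   F   F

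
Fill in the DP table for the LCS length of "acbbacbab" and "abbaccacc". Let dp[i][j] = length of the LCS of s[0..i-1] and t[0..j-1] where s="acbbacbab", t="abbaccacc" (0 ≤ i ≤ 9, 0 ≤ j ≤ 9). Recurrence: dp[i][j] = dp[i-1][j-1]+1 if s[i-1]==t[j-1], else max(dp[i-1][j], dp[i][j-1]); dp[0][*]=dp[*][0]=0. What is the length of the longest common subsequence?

6

   ''  a  b  b  a  c  c  a  c  c
''  0  0  0  0  0  0  0  0  0  0
 a  0  1  1  1  1  1  1  1  1  1
 c  0  1  1  1  1  2  2  2  2  2
 b  0  1  2  2  2  2  2  2  2  2
 b  0  1  2  3  3  3  3  3  3  3
 a  0  1  2  3  4  4  4  4  4  4
 c  0  1  2  3  4  5  5  5  5  5
 b  0  1  2  3  4  5  5  5  5  5
 a  0  1  2  3  4  5  5  6  6  6
 b  0  1  2  3  4  5  5  6  6  6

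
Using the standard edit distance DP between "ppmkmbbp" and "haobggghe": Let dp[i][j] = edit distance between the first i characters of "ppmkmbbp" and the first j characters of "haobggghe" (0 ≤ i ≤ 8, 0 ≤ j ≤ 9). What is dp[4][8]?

   ''  h  a  o  b  g  g  g  h  e
''  0  1  2  3  4  5  6  7  8  9
 p  1  1  2  3  4  5  6  7  8  9
 p  2  2  2  3  4  5  6  7  8  9
 m  3  3  3  3  4  5  6  7  8  9
 k  4  4  4  4  4  5  6  7  8  9
 m  5  5  5  5  5  5  6  7  8  9
 b  6  6  6  6  5  6  6  7  8  9
 b  7  7  7  7  6  6  7  7  8  9
 p  8  8  8  8  7  7  7  8  8  9

8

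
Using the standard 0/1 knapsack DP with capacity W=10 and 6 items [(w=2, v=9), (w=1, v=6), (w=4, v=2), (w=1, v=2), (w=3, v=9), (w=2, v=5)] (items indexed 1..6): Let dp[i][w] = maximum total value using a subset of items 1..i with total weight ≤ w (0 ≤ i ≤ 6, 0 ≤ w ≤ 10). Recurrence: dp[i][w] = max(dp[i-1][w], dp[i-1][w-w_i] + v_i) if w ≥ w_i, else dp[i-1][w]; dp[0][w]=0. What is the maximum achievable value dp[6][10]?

i\w   0   1   2   3   4   5   6   7   8   9  10
  0   0   0   0   0   0   0   0   0   0   0   0
  1   0   0   9   9   9   9   9   9   9   9   9
  2   0   6   9  15  15  15  15  15  15  15  15
  3   0   6   9  15  15  15  15  17  17  17  17
  4   0   6   9  15  17  17  17  17  19  19  19
  5   0   6   9  15  17  18  24  26  26  26  26
  6   0   6   9  15  17  20  24  26  29  31  31

31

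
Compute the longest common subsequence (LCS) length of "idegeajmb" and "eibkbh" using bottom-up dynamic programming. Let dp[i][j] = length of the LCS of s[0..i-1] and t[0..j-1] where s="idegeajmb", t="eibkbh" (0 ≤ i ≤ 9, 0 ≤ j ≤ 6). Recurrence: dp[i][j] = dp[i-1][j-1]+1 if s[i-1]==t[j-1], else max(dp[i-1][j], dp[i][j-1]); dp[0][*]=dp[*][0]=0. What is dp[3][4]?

   ''  e  i  b  k  b  h
''  0  0  0  0  0  0  0
 i  0  0  1  1  1  1  1
 d  0  0  1  1  1  1  1
 e  0  1  1  1  1  1  1
 g  0  1  1  1  1  1  1
 e  0  1  1  1  1  1  1
 a  0  1  1  1  1  1  1
 j  0  1  1  1  1  1  1
 m  0  1  1  1  1  1  1
 b  0  1  1  2  2  2  2

1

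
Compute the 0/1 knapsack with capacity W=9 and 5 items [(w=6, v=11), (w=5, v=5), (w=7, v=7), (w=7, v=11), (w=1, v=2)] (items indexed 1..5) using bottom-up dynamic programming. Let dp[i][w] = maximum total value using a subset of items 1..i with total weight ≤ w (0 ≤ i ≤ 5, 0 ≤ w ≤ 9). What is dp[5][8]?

13

i\w   0   1   2   3   4   5   6   7   8   9
  0   0   0   0   0   0   0   0   0   0   0
  1   0   0   0   0   0   0  11  11  11  11
  2   0   0   0   0   0   5  11  11  11  11
  3   0   0   0   0   0   5  11  11  11  11
  4   0   0   0   0   0   5  11  11  11  11
  5   0   2   2   2   2   5  11  13  13  13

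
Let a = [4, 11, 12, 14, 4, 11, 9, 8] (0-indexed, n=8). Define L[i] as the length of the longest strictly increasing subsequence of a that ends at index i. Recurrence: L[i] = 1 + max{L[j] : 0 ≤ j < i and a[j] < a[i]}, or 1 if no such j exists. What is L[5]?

   i    0    1    2    3    4    5    6    7
a[i]    4   11   12   14    4   11    9    8
L[i]    1    2    3    4    1    2    2    2

2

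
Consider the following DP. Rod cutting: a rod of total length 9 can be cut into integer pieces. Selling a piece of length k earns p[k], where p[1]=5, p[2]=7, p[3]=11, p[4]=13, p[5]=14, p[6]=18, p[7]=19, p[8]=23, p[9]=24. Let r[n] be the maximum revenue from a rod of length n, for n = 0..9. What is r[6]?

30

   n    0    1    2    3    4    5    6    7    8    9
r[n]    0    5   10   15   20   25   30   35   40   45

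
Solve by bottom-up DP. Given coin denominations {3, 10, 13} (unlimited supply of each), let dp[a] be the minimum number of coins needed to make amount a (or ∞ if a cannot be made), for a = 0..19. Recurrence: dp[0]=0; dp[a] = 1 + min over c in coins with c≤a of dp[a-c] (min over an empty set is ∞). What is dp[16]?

2

 a  0  1  2  3  4  5  6  7  8  9 10 11 12 13 14 15 16 17 18 19
dp  0  -  -  1  -  -  2  -  -  3  1  -  4  1  -  5  2  -  6  3
(- denotes ∞ / unreachable)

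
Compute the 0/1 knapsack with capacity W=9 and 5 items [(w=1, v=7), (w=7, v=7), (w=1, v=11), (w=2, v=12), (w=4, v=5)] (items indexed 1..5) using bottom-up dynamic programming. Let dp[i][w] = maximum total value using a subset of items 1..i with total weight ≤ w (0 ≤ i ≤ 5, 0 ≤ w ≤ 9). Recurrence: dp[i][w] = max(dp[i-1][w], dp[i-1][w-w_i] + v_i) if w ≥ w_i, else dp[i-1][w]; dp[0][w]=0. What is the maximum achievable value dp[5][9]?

i\w   0   1   2   3   4   5   6   7   8   9
  0   0   0   0   0   0   0   0   0   0   0
  1   0   7   7   7   7   7   7   7   7   7
  2   0   7   7   7   7   7   7   7  14  14
  3   0  11  18  18  18  18  18  18  18  25
  4   0  11  18  23  30  30  30  30  30  30
  5   0  11  18  23  30  30  30  30  35  35

35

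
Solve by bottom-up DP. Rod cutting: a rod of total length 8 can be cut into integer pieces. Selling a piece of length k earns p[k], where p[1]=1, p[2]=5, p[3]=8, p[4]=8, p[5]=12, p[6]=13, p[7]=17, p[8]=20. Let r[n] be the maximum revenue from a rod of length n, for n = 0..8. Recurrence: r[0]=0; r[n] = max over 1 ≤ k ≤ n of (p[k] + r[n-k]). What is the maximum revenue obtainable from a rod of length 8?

   n    0    1    2    3    4    5    6    7    8
r[n]    0    1    5    8   10   13   16   18   21

21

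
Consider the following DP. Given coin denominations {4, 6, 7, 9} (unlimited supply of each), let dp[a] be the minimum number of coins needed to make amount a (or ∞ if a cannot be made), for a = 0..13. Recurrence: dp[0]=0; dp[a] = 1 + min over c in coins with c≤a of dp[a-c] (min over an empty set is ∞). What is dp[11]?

 a  0  1  2  3  4  5  6  7  8  9 10 11 12 13
dp  0  -  -  -  1  -  1  1  2  1  2  2  2  2
(- denotes ∞ / unreachable)

2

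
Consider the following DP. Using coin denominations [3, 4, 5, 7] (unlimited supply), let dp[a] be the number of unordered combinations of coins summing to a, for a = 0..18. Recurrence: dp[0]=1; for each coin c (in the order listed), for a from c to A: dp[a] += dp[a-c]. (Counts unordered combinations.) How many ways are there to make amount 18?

after  coin     0     1     2     3     4     5     6     7     8     9    10    11    12    13    14    15    16    17    18
          3     1     0     0     1     0     0     1     0     0     1     0     0     1     0     0     1     0     0     1
          4     1     0     0     1     1     0     1     1     1     1     1     1     2     1     1     2     2     1     2
          5     1     0     0     1     1     1     1     1     2     2     2     2     3     3     3     4     4     4     5
          7     1     0     0     1     1     1     1     2     2     2     3     3     4     4     5     6     6     7     8

8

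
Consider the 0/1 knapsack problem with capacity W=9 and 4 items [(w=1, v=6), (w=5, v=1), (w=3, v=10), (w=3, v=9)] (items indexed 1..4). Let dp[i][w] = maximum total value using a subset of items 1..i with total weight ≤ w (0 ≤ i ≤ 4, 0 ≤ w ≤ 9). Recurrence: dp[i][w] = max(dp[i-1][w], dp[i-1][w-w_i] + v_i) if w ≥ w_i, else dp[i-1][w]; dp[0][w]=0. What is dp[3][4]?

i\w   0   1   2   3   4   5   6   7   8   9
  0   0   0   0   0   0   0   0   0   0   0
  1   0   6   6   6   6   6   6   6   6   6
  2   0   6   6   6   6   6   7   7   7   7
  3   0   6   6  10  16  16  16  16  16  17
  4   0   6   6  10  16  16  19  25  25  25

16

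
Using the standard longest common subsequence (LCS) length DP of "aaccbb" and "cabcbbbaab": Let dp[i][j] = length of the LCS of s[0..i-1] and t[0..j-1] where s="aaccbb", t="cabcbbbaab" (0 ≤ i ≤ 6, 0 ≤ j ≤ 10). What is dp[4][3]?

   ''  c  a  b  c  b  b  b  a  a  b
''  0  0  0  0  0  0  0  0  0  0  0
 a  0  0  1  1  1  1  1  1  1  1  1
 a  0  0  1  1  1  1  1  1  2  2  2
 c  0  1  1  1  2  2  2  2  2  2  2
 c  0  1  1  1  2  2  2  2  2  2  2
 b  0  1  1  2  2  3  3  3  3  3  3
 b  0  1  1  2  2  3  4  4  4  4  4

1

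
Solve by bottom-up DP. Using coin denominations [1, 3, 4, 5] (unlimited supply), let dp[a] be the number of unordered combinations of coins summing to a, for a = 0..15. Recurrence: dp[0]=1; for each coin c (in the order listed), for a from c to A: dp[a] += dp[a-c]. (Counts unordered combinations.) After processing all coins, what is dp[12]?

17

after  coin     0     1     2     3     4     5     6     7     8     9    10    11    12    13    14    15
          1     1     1     1     1     1     1     1     1     1     1     1     1     1     1     1     1
          3     1     1     1     2     2     2     3     3     3     4     4     4     5     5     5     6
          4     1     1     1     2     3     3     4     5     6     7     8     9    11    12    13    15
          5     1     1     1     2     3     4     5     6     8    10    12    14    17    20    23    27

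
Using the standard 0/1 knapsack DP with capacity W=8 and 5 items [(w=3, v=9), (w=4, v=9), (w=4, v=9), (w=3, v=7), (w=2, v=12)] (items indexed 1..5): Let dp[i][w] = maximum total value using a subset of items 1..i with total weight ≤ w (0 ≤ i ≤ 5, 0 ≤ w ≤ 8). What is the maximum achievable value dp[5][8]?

28

i\w   0   1   2   3   4   5   6   7   8
  0   0   0   0   0   0   0   0   0   0
  1   0   0   0   9   9   9   9   9   9
  2   0   0   0   9   9   9   9  18  18
  3   0   0   0   9   9   9   9  18  18
  4   0   0   0   9   9   9  16  18  18
  5   0   0  12  12  12  21  21  21  28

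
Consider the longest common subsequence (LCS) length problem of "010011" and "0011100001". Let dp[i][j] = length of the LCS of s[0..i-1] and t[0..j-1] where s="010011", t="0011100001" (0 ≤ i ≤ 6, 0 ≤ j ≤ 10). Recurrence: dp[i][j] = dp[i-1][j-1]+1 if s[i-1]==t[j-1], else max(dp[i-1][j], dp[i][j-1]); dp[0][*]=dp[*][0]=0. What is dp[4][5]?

2

   ''  0  0  1  1  1  0  0  0  0  1
''  0  0  0  0  0  0  0  0  0  0  0
 0  0  1  1  1  1  1  1  1  1  1  1
 1  0  1  1  2  2  2  2  2  2  2  2
 0  0  1  2  2  2  2  3  3  3  3  3
 0  0  1  2  2  2  2  3  4  4  4  4
 1  0  1  2  3  3  3  3  4  4  4  5
 1  0  1  2  3  4  4  4  4  4  4  5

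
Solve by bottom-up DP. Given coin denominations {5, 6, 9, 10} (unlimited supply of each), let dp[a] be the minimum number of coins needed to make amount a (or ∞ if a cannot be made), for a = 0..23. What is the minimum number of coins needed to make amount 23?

 a  0  1  2  3  4  5  6  7  8  9 10 11 12 13 14 15 16 17 18 19 20 21 22 23
dp  0  -  -  -  -  1  1  -  -  1  1  2  2  -  2  2  2  3  2  2  2  3  3  3
(- denotes ∞ / unreachable)

3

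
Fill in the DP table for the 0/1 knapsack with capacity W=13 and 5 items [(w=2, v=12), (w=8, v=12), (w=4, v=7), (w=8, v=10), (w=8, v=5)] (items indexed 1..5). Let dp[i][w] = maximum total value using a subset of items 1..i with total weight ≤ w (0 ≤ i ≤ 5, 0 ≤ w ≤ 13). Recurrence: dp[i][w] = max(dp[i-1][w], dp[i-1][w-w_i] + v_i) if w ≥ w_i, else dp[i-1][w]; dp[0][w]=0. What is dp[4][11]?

24

i\w   0   1   2   3   4   5   6   7   8   9  10  11  12  13
  0   0   0   0   0   0   0   0   0   0   0   0   0   0   0
  1   0   0  12  12  12  12  12  12  12  12  12  12  12  12
  2   0   0  12  12  12  12  12  12  12  12  24  24  24  24
  3   0   0  12  12  12  12  19  19  19  19  24  24  24  24
  4   0   0  12  12  12  12  19  19  19  19  24  24  24  24
  5   0   0  12  12  12  12  19  19  19  19  24  24  24  24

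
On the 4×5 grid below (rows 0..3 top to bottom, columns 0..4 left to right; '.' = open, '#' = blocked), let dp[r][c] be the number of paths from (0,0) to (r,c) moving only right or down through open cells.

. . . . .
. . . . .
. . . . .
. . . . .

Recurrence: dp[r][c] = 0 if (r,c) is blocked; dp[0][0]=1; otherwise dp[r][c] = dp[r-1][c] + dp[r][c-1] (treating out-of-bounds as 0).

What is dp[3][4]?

35

r\c   0   1   2   3   4
  0   1   1   1   1   1
  1   1   2   3   4   5
  2   1   3   6  10  15
  3   1   4  10  20  35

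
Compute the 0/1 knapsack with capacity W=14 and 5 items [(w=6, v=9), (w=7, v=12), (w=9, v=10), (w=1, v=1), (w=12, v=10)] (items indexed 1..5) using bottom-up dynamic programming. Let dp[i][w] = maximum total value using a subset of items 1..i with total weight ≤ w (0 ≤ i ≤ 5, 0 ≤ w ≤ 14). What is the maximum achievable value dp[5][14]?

i\w   0   1   2   3   4   5   6   7   8   9  10  11  12  13  14
  0   0   0   0   0   0   0   0   0   0   0   0   0   0   0   0
  1   0   0   0   0   0   0   9   9   9   9   9   9   9   9   9
  2   0   0   0   0   0   0   9  12  12  12  12  12  12  21  21
  3   0   0   0   0   0   0   9  12  12  12  12  12  12  21  21
  4   0   1   1   1   1   1   9  12  13  13  13  13  13  21  22
  5   0   1   1   1   1   1   9  12  13  13  13  13  13  21  22

22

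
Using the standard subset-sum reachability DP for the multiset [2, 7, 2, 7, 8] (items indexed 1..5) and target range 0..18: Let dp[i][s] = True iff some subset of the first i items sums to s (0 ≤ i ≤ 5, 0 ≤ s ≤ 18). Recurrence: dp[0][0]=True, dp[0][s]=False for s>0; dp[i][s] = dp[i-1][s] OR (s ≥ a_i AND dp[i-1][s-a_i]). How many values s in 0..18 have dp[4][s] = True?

9

i\s   0   1   2   3   4   5   6   7   8   9  10  11  12  13  14  15  16  17  18
  0   T   F   F   F   F   F   F   F   F   F   F   F   F   F   F   F   F   F   F
  1   T   F   T   F   F   F   F   F   F   F   F   F   F   F   F   F   F   F   F
  2   T   F   T   F   F   F   F   T   F   T   F   F   F   F   F   F   F   F   F
  3   T   F   T   F   T   F   F   T   F   T   F   T   F   F   F   F   F   F   F
  4   T   F   T   F   T   F   F   T   F   T   F   T   F   F   T   F   T   F   T
  5   T   F   T   F   T   F   F   T   T   T   T   T   T   F   T   T   T   T   T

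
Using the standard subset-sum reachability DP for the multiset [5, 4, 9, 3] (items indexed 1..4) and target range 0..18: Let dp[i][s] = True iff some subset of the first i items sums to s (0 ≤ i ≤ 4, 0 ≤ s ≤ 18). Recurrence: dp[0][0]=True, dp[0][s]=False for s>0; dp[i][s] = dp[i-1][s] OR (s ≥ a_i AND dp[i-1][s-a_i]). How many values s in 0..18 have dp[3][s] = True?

7

i\s   0   1   2   3   4   5   6   7   8   9  10  11  12  13  14  15  16  17  18
  0   T   F   F   F   F   F   F   F   F   F   F   F   F   F   F   F   F   F   F
  1   T   F   F   F   F   T   F   F   F   F   F   F   F   F   F   F   F   F   F
  2   T   F   F   F   T   T   F   F   F   T   F   F   F   F   F   F   F   F   F
  3   T   F   F   F   T   T   F   F   F   T   F   F   F   T   T   F   F   F   T
  4   T   F   F   T   T   T   F   T   T   T   F   F   T   T   T   F   T   T   T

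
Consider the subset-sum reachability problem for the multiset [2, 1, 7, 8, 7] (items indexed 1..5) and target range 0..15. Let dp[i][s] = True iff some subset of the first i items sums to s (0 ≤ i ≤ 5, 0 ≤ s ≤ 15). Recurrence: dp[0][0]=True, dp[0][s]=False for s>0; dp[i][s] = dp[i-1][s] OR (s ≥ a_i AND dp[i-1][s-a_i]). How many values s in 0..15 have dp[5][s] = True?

11

i\s   0   1   2   3   4   5   6   7   8   9  10  11  12  13  14  15
  0   T   F   F   F   F   F   F   F   F   F   F   F   F   F   F   F
  1   T   F   T   F   F   F   F   F   F   F   F   F   F   F   F   F
  2   T   T   T   T   F   F   F   F   F   F   F   F   F   F   F   F
  3   T   T   T   T   F   F   F   T   T   T   T   F   F   F   F   F
  4   T   T   T   T   F   F   F   T   T   T   T   T   F   F   F   T
  5   T   T   T   T   F   F   F   T   T   T   T   T   F   F   T   T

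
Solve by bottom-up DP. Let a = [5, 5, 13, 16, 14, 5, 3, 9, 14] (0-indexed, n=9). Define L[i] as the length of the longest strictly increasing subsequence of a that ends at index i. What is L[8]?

   i    0    1    2    3    4    5    6    7    8
a[i]    5    5   13   16   14    5    3    9   14
L[i]    1    1    2    3    3    1    1    2    3

3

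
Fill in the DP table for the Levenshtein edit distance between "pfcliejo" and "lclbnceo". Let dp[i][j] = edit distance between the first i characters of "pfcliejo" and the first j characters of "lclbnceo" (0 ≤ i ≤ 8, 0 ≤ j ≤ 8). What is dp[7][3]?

5

   ''  l  c  l  b  n  c  e  o
''  0  1  2  3  4  5  6  7  8
 p  1  1  2  3  4  5  6  7  8
 f  2  2  2  3  4  5  6  7  8
 c  3  3  2  3  4  5  5  6  7
 l  4  3  3  2  3  4  5  6  7
 i  5  4  4  3  3  4  5  6  7
 e  6  5  5  4  4  4  5  5  6
 j  7  6  6  5  5  5  5  6  6
 o  8  7  7  6  6  6  6  6  6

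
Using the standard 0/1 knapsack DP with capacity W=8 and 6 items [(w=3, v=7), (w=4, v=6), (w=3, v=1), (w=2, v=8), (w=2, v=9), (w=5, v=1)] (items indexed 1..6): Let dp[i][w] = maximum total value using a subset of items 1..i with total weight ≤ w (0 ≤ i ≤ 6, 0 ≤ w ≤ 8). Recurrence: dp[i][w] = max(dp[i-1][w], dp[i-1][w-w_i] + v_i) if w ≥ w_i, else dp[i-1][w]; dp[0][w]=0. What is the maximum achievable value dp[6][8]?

24

i\w   0   1   2   3   4   5   6   7   8
  0   0   0   0   0   0   0   0   0   0
  1   0   0   0   7   7   7   7   7   7
  2   0   0   0   7   7   7   7  13  13
  3   0   0   0   7   7   7   8  13  13
  4   0   0   8   8   8  15  15  15  16
  5   0   0   9   9  17  17  17  24  24
  6   0   0   9   9  17  17  17  24  24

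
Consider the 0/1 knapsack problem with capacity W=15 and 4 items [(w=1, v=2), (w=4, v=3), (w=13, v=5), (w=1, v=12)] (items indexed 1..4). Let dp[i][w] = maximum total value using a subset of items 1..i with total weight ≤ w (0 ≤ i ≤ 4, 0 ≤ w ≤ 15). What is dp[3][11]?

i\w   0   1   2   3   4   5   6   7   8   9  10  11  12  13  14  15
  0   0   0   0   0   0   0   0   0   0   0   0   0   0   0   0   0
  1   0   2   2   2   2   2   2   2   2   2   2   2   2   2   2   2
  2   0   2   2   2   3   5   5   5   5   5   5   5   5   5   5   5
  3   0   2   2   2   3   5   5   5   5   5   5   5   5   5   7   7
  4   0  12  14  14  14  15  17  17  17  17  17  17  17  17  17  19

5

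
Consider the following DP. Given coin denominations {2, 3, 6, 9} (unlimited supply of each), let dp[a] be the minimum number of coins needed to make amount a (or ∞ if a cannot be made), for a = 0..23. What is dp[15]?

 a  0  1  2  3  4  5  6  7  8  9 10 11 12 13 14 15 16 17 18 19 20 21 22 23
dp  0  -  1  1  2  2  1  3  2  1  3  2  2  3  3  2  4  3  2  4  3  3  4  4
(- denotes ∞ / unreachable)

2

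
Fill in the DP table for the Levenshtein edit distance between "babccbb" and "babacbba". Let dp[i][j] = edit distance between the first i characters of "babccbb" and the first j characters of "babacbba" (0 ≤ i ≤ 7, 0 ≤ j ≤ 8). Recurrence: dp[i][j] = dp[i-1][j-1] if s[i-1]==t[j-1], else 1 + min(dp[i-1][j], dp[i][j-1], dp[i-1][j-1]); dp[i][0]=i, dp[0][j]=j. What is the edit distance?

   ''  b  a  b  a  c  b  b  a
''  0  1  2  3  4  5  6  7  8
 b  1  0  1  2  3  4  5  6  7
 a  2  1  0  1  2  3  4  5  6
 b  3  2  1  0  1  2  3  4  5
 c  4  3  2  1  1  1  2  3  4
 c  5  4  3  2  2  1  2  3  4
 b  6  5  4  3  3  2  1  2  3
 b  7  6  5  4  4  3  2  1  2

2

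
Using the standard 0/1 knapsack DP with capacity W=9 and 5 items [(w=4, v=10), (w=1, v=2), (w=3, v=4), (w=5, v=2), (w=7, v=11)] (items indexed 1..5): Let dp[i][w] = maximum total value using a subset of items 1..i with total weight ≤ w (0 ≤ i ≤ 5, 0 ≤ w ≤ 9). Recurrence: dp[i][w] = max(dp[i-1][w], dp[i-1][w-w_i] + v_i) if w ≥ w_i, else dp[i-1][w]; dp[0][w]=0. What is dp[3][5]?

12

i\w   0   1   2   3   4   5   6   7   8   9
  0   0   0   0   0   0   0   0   0   0   0
  1   0   0   0   0  10  10  10  10  10  10
  2   0   2   2   2  10  12  12  12  12  12
  3   0   2   2   4  10  12  12  14  16  16
  4   0   2   2   4  10  12  12  14  16  16
  5   0   2   2   4  10  12  12  14  16  16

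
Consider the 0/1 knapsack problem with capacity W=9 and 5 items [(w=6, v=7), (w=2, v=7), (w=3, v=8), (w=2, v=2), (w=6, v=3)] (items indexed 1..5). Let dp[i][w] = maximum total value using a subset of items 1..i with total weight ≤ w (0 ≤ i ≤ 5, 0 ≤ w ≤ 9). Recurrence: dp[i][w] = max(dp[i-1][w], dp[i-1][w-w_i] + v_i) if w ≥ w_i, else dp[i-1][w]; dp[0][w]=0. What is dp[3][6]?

15

i\w   0   1   2   3   4   5   6   7   8   9
  0   0   0   0   0   0   0   0   0   0   0
  1   0   0   0   0   0   0   7   7   7   7
  2   0   0   7   7   7   7   7   7  14  14
  3   0   0   7   8   8  15  15  15  15  15
  4   0   0   7   8   9  15  15  17  17  17
  5   0   0   7   8   9  15  15  17  17  17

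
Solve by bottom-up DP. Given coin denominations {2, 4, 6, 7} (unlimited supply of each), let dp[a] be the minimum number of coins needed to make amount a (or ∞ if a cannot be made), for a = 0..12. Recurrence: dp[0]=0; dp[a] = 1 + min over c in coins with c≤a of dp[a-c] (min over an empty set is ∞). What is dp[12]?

2

 a  0  1  2  3  4  5  6  7  8  9 10 11 12
dp  0  -  1  -  1  -  1  1  2  2  2  2  2
(- denotes ∞ / unreachable)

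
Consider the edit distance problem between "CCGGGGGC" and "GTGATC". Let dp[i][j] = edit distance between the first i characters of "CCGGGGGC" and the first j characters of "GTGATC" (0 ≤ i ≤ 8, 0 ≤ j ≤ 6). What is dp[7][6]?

   ''  G  T  G  A  T  C
''  0  1  2  3  4  5  6
 C  1  1  2  3  4  5  5
 C  2  2  2  3  4  5  5
 G  3  2  3  2  3  4  5
 G  4  3  3  3  3  4  5
 G  5  4  4  3  4  4  5
 G  6  5  5  4  4  5  5
 G  7  6  6  5  5  5  6
 C  8  7  7  6  6  6  5

6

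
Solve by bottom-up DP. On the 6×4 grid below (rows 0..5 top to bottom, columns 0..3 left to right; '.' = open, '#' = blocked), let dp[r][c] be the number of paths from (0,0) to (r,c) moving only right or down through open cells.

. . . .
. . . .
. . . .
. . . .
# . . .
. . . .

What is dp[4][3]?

34

r\c   0   1   2   3
  0   1   1   1   1
  1   1   2   3   4
  2   1   3   6  10
  3   1   4  10  20
  4   0   4  14  34
  5   0   4  18  52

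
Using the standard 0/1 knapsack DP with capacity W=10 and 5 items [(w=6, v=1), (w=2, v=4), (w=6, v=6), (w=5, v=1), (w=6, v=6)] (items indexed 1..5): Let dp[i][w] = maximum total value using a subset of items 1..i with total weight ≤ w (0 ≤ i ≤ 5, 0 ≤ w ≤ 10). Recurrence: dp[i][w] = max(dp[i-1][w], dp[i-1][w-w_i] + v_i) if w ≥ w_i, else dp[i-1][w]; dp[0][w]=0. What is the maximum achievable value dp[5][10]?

i\w   0   1   2   3   4   5   6   7   8   9  10
  0   0   0   0   0   0   0   0   0   0   0   0
  1   0   0   0   0   0   0   1   1   1   1   1
  2   0   0   4   4   4   4   4   4   5   5   5
  3   0   0   4   4   4   4   6   6  10  10  10
  4   0   0   4   4   4   4   6   6  10  10  10
  5   0   0   4   4   4   4   6   6  10  10  10

10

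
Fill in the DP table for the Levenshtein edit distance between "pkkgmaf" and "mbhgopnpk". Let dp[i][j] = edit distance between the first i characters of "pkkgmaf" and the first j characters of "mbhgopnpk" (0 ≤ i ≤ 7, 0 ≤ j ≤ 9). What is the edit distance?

   ''  m  b  h  g  o  p  n  p  k
''  0  1  2  3  4  5  6  7  8  9
 p  1  1  2  3  4  5  5  6  7  8
 k  2  2  2  3  4  5  6  6  7  7
 k  3  3  3  3  4  5  6  7  7  7
 g  4  4  4  4  3  4  5  6  7  8
 m  5  4  5  5  4  4  5  6  7  8
 a  6  5  5  6  5  5  5  6  7  8
 f  7  6  6  6  6  6  6  6  7  8

8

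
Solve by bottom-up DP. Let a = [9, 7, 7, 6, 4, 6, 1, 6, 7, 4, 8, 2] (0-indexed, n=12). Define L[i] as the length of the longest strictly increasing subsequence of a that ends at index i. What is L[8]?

3

   i    0    1    2    3    4    5    6    7    8    9   10   11
a[i]    9    7    7    6    4    6    1    6    7    4    8    2
L[i]    1    1    1    1    1    2    1    2    3    2    4    2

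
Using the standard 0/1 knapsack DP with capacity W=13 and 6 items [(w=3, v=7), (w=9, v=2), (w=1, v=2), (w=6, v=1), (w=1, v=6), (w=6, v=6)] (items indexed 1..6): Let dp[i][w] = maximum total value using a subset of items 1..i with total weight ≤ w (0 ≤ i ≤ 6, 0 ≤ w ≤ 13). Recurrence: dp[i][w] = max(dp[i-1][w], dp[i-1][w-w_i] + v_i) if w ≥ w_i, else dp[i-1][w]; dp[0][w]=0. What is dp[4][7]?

9

i\w   0   1   2   3   4   5   6   7   8   9  10  11  12  13
  0   0   0   0   0   0   0   0   0   0   0   0   0   0   0
  1   0   0   0   7   7   7   7   7   7   7   7   7   7   7
  2   0   0   0   7   7   7   7   7   7   7   7   7   9   9
  3   0   2   2   7   9   9   9   9   9   9   9   9   9  11
  4   0   2   2   7   9   9   9   9   9   9  10  10  10  11
  5   0   6   8   8  13  15  15  15  15  15  15  16  16  16
  6   0   6   8   8  13  15  15  15  15  15  19  21  21  21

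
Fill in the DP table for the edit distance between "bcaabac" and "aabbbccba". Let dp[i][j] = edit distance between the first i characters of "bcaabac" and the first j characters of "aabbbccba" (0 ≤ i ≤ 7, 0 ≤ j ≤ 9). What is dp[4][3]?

3

   ''  a  a  b  b  b  c  c  b  a
''  0  1  2  3  4  5  6  7  8  9
 b  1  1  2  2  3  4  5  6  7  8
 c  2  2  2  3  3  4  4  5  6  7
 a  3  2  2  3  4  4  5  5  6  6
 a  4  3  2  3  4  5  5  6  6  6
 b  5  4  3  2  3  4  5  6  6  7
 a  6  5  4  3  3  4  5  6  7  6
 c  7  6  5  4  4  4  4  5  6  7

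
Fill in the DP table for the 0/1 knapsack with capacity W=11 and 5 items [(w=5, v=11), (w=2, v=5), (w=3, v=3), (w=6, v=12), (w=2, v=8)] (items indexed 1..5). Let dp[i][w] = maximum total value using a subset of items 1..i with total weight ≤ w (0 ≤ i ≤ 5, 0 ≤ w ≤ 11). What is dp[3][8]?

i\w   0   1   2   3   4   5   6   7   8   9  10  11
  0   0   0   0   0   0   0   0   0   0   0   0   0
  1   0   0   0   0   0  11  11  11  11  11  11  11
  2   0   0   5   5   5  11  11  16  16  16  16  16
  3   0   0   5   5   5  11  11  16  16  16  19  19
  4   0   0   5   5   5  11  12  16  17  17  19  23
  5   0   0   8   8  13  13  13  19  20  24  25  25

16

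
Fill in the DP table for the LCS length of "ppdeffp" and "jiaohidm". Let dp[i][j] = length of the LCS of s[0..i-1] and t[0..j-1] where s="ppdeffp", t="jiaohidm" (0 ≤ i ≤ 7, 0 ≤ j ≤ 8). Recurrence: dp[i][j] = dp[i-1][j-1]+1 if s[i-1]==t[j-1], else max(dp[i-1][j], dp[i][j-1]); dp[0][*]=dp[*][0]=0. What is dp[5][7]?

1

   ''  j  i  a  o  h  i  d  m
''  0  0  0  0  0  0  0  0  0
 p  0  0  0  0  0  0  0  0  0
 p  0  0  0  0  0  0  0  0  0
 d  0  0  0  0  0  0  0  1  1
 e  0  0  0  0  0  0  0  1  1
 f  0  0  0  0  0  0  0  1  1
 f  0  0  0  0  0  0  0  1  1
 p  0  0  0  0  0  0  0  1  1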